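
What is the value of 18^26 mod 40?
24

Repeated squaring. Binary of 26 = 11010.
18^1 ≡ 18 (mod 40); 18^2 ≡ 4 (mod 40); 18^4 ≡ 16 (mod 40); 18^8 ≡ 16 (mod 40); 18^16 ≡ 16 (mod 40)
18^26 = 18^2 × 18^8 × 18^16 ≡ 24 (mod 40)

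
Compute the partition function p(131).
5964539504

p(n) counts ways to write n as a sum of positive integers (order ignored).
Euler's pentagonal recurrence: p(k) = p(k-1) + p(k-2) - p(k-5) - p(k-7) + p(k-12) + p(k-15) - ... (offsets j(3j∓1)/2, signs ++--, p(0)=1, p(<0)=0).
DP table for k = 0..130: p(0)=1, p(1)=1, p(2)=2, p(3)=3, p(4)=5, p(5)=7, p(6)=11, p(7)=15, p(8)=22, p(9)=30, p(10)=42, p(11)=56, p(12)=77, p(13)=101, p(14)=135, p(15)=176, p(16)=231, p(17)=297, p(18)=385, p(19)=490, p(20)=627, p(21)=792, p(22)=1002, p(23)=1255, p(24)=1575, p(25)=1958, p(26)=2436, p(27)=3010, p(28)=3718, p(29)=4565, p(30)=5604, p(31)=6842, p(32)=8349, p(33)=10143, p(34)=12310, p(35)=14883, p(36)=17977, p(37)=21637, p(38)=26015, p(39)=31185, p(40)=37338, p(41)=44583, p(42)=53174, p(43)=63261, p(44)=75175, p(45)=89134, p(46)=105558, p(47)=124754, p(48)=147273, p(49)=173525, p(50)=204226, p(51)=239943, p(52)=281589, p(53)=329931, p(54)=386155, p(55)=451276, p(56)=526823, p(57)=614154, p(58)=715220, p(59)=831820, p(60)=966467, p(61)=1121505, p(62)=1300156, p(63)=1505499, p(64)=1741630, p(65)=2012558, p(66)=2323520, p(67)=2679689, p(68)=3087735, p(69)=3554345, p(70)=4087968, p(71)=4697205, p(72)=5392783, p(73)=6185689, p(74)=7089500, p(75)=8118264, p(76)=9289091, p(77)=10619863, p(78)=12132164, p(79)=13848650, p(80)=15796476, p(81)=18004327, p(82)=20506255, p(83)=23338469, p(84)=26543660, p(85)=30167357, p(86)=34262962, p(87)=38887673, p(88)=44108109, p(89)=49995925, p(90)=56634173, p(91)=64112359, p(92)=72533807, p(93)=82010177, p(94)=92669720, p(95)=104651419, p(96)=118114304, p(97)=133230930, p(98)=150198136, p(99)=169229875, p(100)=190569292, p(101)=214481126, p(102)=241265379, p(103)=271248950, p(104)=304801365, p(105)=342325709, p(106)=384276336, p(107)=431149389, p(108)=483502844, p(109)=541946240, p(110)=607163746, p(111)=679903203, p(112)=761002156, p(113)=851376628, p(114)=952050665, p(115)=1064144451, p(116)=1188908248, p(117)=1327710076, p(118)=1482074143, p(119)=1653668665, p(120)=1844349560, p(121)=2056148051, p(122)=2291320912, p(123)=2552338241, p(124)=2841940500, p(125)=3163127352, p(126)=3519222692, p(127)=3913864295, p(128)=4351078600, p(129)=4835271870, p(130)=5371315400.
Final step: p(131) = p(130) + p(129) - p(126) - p(124) + p(119) + p(116) - p(109) - p(105) + p(96) + p(91) - p(80) - p(74) + p(61) + p(54) - p(39) - p(31) + p(14) + p(5)
= 5371315400 + 4835271870 - 3519222692 - 2841940500 + 1653668665 + 1188908248 - 541946240 - 342325709 + 118114304 + 64112359 - 15796476 - 7089500 + 1121505 + 386155 - 31185 - 6842 + 135 + 7
= 5964539504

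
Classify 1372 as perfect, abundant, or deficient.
abundant

Proper divisors of 1372: sum = 1 + 2 + 4 + 7 + 14 + 28 + 49 + 98 + 196 + 343 + 686 = 1428
Since 1428 > 1372, 1372 is abundant.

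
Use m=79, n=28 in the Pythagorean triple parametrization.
(5457, 4424, 7025)

Euclid's formula: a = m² - n², b = 2mn, c = m² + n²
m = 79, n = 28
a = 79² - 28² = 6241 - 784 = 5457
b = 2 × 79 × 28 = 4424
c = 79² + 28² = 6241 + 784 = 7025
Verification: 5457² + 4424² = 29778849 + 19571776 = 49350625 = 7025² ✓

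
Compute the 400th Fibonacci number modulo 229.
170

Matrix identity: Q^n = [[F_(n+1), F_n], [F_n, F_(n-1)]] with Q = [[1,1],[1,0]].
n = 400 = 110010000₂. Square-and-multiply, entries mod 229:
Q^1 = [[1,1],[1,0]]
Q^3 = (Q^1)²·Q = [[3,2],[2,1]]
Q^6 = (Q^3)² = [[13,8],[8,5]]
Q^12 = (Q^6)² = [[4,144],[144,89]]
Q^25 = (Q^12)²·Q = [[23,142],[142,110]]
Q^50 = (Q^25)² = [[83,108],[108,204]]
Q^100 = (Q^50)² = [[4,81],[81,152]]
Q^200 = (Q^100)² = [[165,41],[41,124]]
Q^400 = (Q^200)² = [[52,170],[170,111]]
F_400 mod 229 = Q^400[0][1] = 170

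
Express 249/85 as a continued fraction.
[2; 1, 13, 6]

Euclidean algorithm steps:
249 = 2 × 85 + 79
85 = 1 × 79 + 6
79 = 13 × 6 + 1
6 = 6 × 1 + 0
Continued fraction: [2; 1, 13, 6]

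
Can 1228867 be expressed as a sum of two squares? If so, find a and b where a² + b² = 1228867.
Not possible

Factorization: 1228867 = 23^3 × 101
By Fermat: n is sum of two squares iff every prime p ≡ 3 (mod 4) appears to even power.
Prime(s) ≡ 3 (mod 4) with odd exponent: [(23, 3)]
Therefore 1228867 cannot be expressed as a² + b².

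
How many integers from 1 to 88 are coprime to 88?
40

88 = 2^3 × 11
φ(n) = n × ∏(1 - 1/p) for each prime p dividing n
φ(88) = 88 × (1 - 1/2) × (1 - 1/11) = 40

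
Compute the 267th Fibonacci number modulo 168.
26

Matrix identity: Q^n = [[F_(n+1), F_n], [F_n, F_(n-1)]] with Q = [[1,1],[1,0]].
n = 267 = 100001011₂. Square-and-multiply, entries mod 168:
Q^1 = [[1,1],[1,0]]
Q^2 = (Q^1)² = [[2,1],[1,1]]
Q^4 = (Q^2)² = [[5,3],[3,2]]
Q^8 = (Q^4)² = [[34,21],[21,13]]
Q^16 = (Q^8)² = [[85,147],[147,106]]
Q^33 = (Q^16)²·Q = [[127,106],[106,21]]
Q^66 = (Q^33)² = [[149,64],[64,85]]
Q^133 = (Q^66)²·Q = [[113,89],[89,24]]
Q^267 = (Q^133)²·Q = [[123,26],[26,97]]
F_267 mod 168 = Q^267[0][1] = 26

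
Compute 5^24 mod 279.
1

Repeated squaring. Binary of 24 = 11000.
5^1 ≡ 5 (mod 279); 5^2 ≡ 25 (mod 279); 5^4 ≡ 67 (mod 279); 5^8 ≡ 25 (mod 279); 5^16 ≡ 67 (mod 279)
5^24 = 5^8 × 5^16 ≡ 1 (mod 279)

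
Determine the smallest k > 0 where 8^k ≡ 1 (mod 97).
16

97 is prime, so ord(8) divides φ(97) = 96.
Divisors of 96: 1, 2, 3, 4, 6, 8, 12, 16, 24, 32, 48, 96.
Repeated squaring: 8^1 ≡ 8, 8^2 ≡ 64, 8^4 ≡ 22, 8^8 ≡ 96, 8^16 ≡ 1, 8^32 ≡ 1, 8^64 ≡ 1 (mod 97).
Test 8^d mod 97 for each divisor d in increasing order:
8^1 ≡ 8
8^2 ≡ 64
8^3 = 8^2·8^1 ≡ 27
8^4 ≡ 22
8^6 = 8^4·8^2 ≡ 50
8^8 ≡ 96
8^12 = 8^8·8^4 ≡ 75
8^16 ≡ 1  ← first divisor giving 1
The order is 16.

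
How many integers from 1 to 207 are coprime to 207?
132

207 = 3^2 × 23
φ(n) = n × ∏(1 - 1/p) for each prime p dividing n
φ(207) = 207 × (1 - 1/3) × (1 - 1/23) = 132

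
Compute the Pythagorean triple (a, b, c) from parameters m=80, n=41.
(4719, 6560, 8081)

Euclid's formula: a = m² - n², b = 2mn, c = m² + n²
m = 80, n = 41
a = 80² - 41² = 6400 - 1681 = 4719
b = 2 × 80 × 41 = 6560
c = 80² + 41² = 6400 + 1681 = 8081
Verification: 4719² + 6560² = 22268961 + 43033600 = 65302561 = 8081² ✓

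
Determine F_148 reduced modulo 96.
3

Matrix identity: Q^n = [[F_(n+1), F_n], [F_n, F_(n-1)]] with Q = [[1,1],[1,0]].
n = 148 = 10010100₂. Square-and-multiply, entries mod 96:
Q^1 = [[1,1],[1,0]]
Q^2 = (Q^1)² = [[2,1],[1,1]]
Q^4 = (Q^2)² = [[5,3],[3,2]]
Q^9 = (Q^4)²·Q = [[55,34],[34,21]]
Q^18 = (Q^9)² = [[53,88],[88,61]]
Q^37 = (Q^18)²·Q = [[41,89],[89,48]]
Q^74 = (Q^37)² = [[2,49],[49,49]]
Q^148 = (Q^74)² = [[5,3],[3,2]]
F_148 mod 96 = Q^148[0][1] = 3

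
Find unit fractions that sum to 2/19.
1/10 + 1/190

Greedy algorithm:
2/19: ceiling(19/2) = 10, use 1/10
1/190: ceiling(190/1) = 190, use 1/190
Result: 2/19 = 1/10 + 1/190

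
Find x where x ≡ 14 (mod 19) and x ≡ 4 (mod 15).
109

Using Chinese Remainder Theorem:
M = 19 × 15 = 285
M1 = 15, M2 = 19
y1 = 15^(-1) mod 19 = 14
y2 = 19^(-1) mod 15 = 4
x = (14×15×14 + 4×19×4) mod 285 = 109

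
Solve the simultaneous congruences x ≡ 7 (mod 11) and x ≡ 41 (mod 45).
491

Using Chinese Remainder Theorem:
M = 11 × 45 = 495
M1 = 45, M2 = 11
y1 = 45^(-1) mod 11 = 1
y2 = 11^(-1) mod 45 = 41
x = (7×45×1 + 41×11×41) mod 495 = 491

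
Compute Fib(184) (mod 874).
117

Matrix identity: Q^n = [[F_(n+1), F_n], [F_n, F_(n-1)]] with Q = [[1,1],[1,0]].
n = 184 = 10111000₂. Square-and-multiply, entries mod 874:
Q^1 = [[1,1],[1,0]]
Q^2 = (Q^1)² = [[2,1],[1,1]]
Q^5 = (Q^2)²·Q = [[8,5],[5,3]]
Q^11 = (Q^5)²·Q = [[144,89],[89,55]]
Q^23 = (Q^11)²·Q = [[46,689],[689,231]]
Q^46 = (Q^23)² = [[507,321],[321,186]]
Q^92 = (Q^46)² = [[2,457],[457,419]]
Q^184 = (Q^92)² = [[841,117],[117,724]]
F_184 mod 874 = Q^184[0][1] = 117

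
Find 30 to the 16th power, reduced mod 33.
3

Repeated squaring. Binary of 16 = 10000.
30^1 ≡ 30 (mod 33); 30^2 ≡ 9 (mod 33); 30^4 ≡ 15 (mod 33); 30^8 ≡ 27 (mod 33); 30^16 ≡ 3 (mod 33)
30^16 = 30^16 ≡ 3 (mod 33)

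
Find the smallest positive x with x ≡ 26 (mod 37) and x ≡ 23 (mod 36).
1247

Using Chinese Remainder Theorem:
M = 37 × 36 = 1332
M1 = 36, M2 = 37
y1 = 36^(-1) mod 37 = 36
y2 = 37^(-1) mod 36 = 1
x = (26×36×36 + 23×37×1) mod 1332 = 1247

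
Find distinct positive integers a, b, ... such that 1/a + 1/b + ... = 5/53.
1/11 + 1/292 + 1/170236

Greedy algorithm:
5/53: ceiling(53/5) = 11, use 1/11
2/583: ceiling(583/2) = 292, use 1/292
1/170236: ceiling(170236/1) = 170236, use 1/170236
Result: 5/53 = 1/11 + 1/292 + 1/170236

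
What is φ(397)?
396

397 = 397
φ(n) = n × ∏(1 - 1/p) for each prime p dividing n
φ(397) = 397 × (1 - 1/397) = 396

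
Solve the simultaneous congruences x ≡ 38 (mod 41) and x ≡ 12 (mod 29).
940

Using Chinese Remainder Theorem:
M = 41 × 29 = 1189
M1 = 29, M2 = 41
y1 = 29^(-1) mod 41 = 17
y2 = 41^(-1) mod 29 = 17
x = (38×29×17 + 12×41×17) mod 1189 = 940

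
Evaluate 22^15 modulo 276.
160

Repeated squaring. Binary of 15 = 1111.
22^1 ≡ 22 (mod 276); 22^2 ≡ 208 (mod 276); 22^4 ≡ 208 (mod 276); 22^8 ≡ 208 (mod 276)
22^15 = 22^1 × 22^2 × 22^4 × 22^8 ≡ 160 (mod 276)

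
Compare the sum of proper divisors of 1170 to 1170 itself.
abundant

Proper divisors of 1170: sum = 1 + 2 + 3 + 5 + 6 + 9 + 10 + 13 + ... + 195 + 234 + 390 + 585 (23 divisors) = 2106
Since 2106 > 1170, 1170 is abundant.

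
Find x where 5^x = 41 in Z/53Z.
43

Baby-step giant-step with step n = ⌈√53⌉ = 8.
Baby steps 5^j mod 53 (j:value) for j=0..7: 0:1, 1:5, 2:25, 3:19, 4:42, 5:51, 6:43, 7:3.
Giant-step multiplier: 5^(-8) ≡ 5^(52-8) = 5^44 ≡ 46 (mod 53).
Giant steps γ_i = 41·46^i mod 53: γ_0=41, γ_1=31, γ_2=48, γ_3=35, γ_4=20, γ_5=19 (in table at j=3).
x = i·n + j = 5·8 + 3 = 43.
Check: 5^43 ≡ 41 (mod 53).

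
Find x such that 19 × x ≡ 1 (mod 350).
129

gcd(19, 350) = 1, so the inverse exists.
Extended Euclidean algorithm on (350, 19):
350 = 18 × 19 + 8  ⟹  8 = (1)·350 + (-18)·19
19 = 2 × 8 + 3  ⟹  3 = (-2)·350 + (37)·19
8 = 2 × 3 + 2  ⟹  2 = (5)·350 + (-92)·19
3 = 1 × 2 + 1  ⟹  1 = (-7)·350 + (129)·19
So (129)·19 ≡ 1 (mod 350), i.e. 19^(-1) ≡ 129 (mod 350).
Check: 19 × 129 = 2451 ≡ 1 (mod 350)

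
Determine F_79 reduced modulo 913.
78

Matrix identity: Q^n = [[F_(n+1), F_n], [F_n, F_(n-1)]] with Q = [[1,1],[1,0]].
n = 79 = 1001111₂. Square-and-multiply, entries mod 913:
Q^1 = [[1,1],[1,0]]
Q^2 = (Q^1)² = [[2,1],[1,1]]
Q^4 = (Q^2)² = [[5,3],[3,2]]
Q^9 = (Q^4)²·Q = [[55,34],[34,21]]
Q^19 = (Q^9)²·Q = [[374,529],[529,758]]
Q^39 = (Q^19)²·Q = [[550,650],[650,813]]
Q^79 = (Q^39)²·Q = [[418,78],[78,340]]
F_79 mod 913 = Q^79[0][1] = 78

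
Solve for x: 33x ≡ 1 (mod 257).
148

gcd(33, 257) = 1, so the inverse exists.
Extended Euclidean algorithm on (257, 33):
257 = 7 × 33 + 26  ⟹  26 = (1)·257 + (-7)·33
33 = 1 × 26 + 7  ⟹  7 = (-1)·257 + (8)·33
26 = 3 × 7 + 5  ⟹  5 = (4)·257 + (-31)·33
7 = 1 × 5 + 2  ⟹  2 = (-5)·257 + (39)·33
5 = 2 × 2 + 1  ⟹  1 = (14)·257 + (-109)·33
So (-109)·33 ≡ 1 (mod 257), i.e. 33^(-1) ≡ -109 ≡ 148 (mod 257).
Check: 33 × 148 = 4884 ≡ 1 (mod 257)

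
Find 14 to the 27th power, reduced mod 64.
0

Repeated squaring. Binary of 27 = 11011.
14^1 ≡ 14 (mod 64); 14^2 ≡ 4 (mod 64); 14^4 ≡ 16 (mod 64); 14^8 ≡ 0 (mod 64); 14^16 ≡ 0 (mod 64)
14^27 = 14^1 × 14^2 × 14^8 × 14^16 ≡ 0 (mod 64)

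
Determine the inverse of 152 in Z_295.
33

gcd(152, 295) = 1, so the inverse exists.
Extended Euclidean algorithm on (295, 152):
295 = 1 × 152 + 143  ⟹  143 = (1)·295 + (-1)·152
152 = 1 × 143 + 9  ⟹  9 = (-1)·295 + (2)·152
143 = 15 × 9 + 8  ⟹  8 = (16)·295 + (-31)·152
9 = 1 × 8 + 1  ⟹  1 = (-17)·295 + (33)·152
So (33)·152 ≡ 1 (mod 295), i.e. 152^(-1) ≡ 33 (mod 295).
Check: 152 × 33 = 5016 ≡ 1 (mod 295)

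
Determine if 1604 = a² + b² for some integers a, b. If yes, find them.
2² + 40² (a=2, b=40)

Factorization: 1604 = 2^2 × 401
By Fermat: n is sum of two squares iff every prime p ≡ 3 (mod 4) appears to even power.
All primes ≡ 3 (mod 4) appear to even power.
Search a = 0, 1, 2, … for 1604 - a² a perfect square: first hit at a = 2: 1604 - 4 = 1600 = 40².
1604 = 2² + 40² = 4 + 1600 ✓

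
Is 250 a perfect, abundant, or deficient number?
deficient

Proper divisors of 250: sum = 1 + 2 + 5 + 10 + 25 + 50 + 125 = 218
Since 218 < 250, 250 is deficient.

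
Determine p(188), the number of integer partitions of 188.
1398341745571

p(n) counts ways to write n as a sum of positive integers (order ignored).
Euler's pentagonal recurrence: p(k) = p(k-1) + p(k-2) - p(k-5) - p(k-7) + p(k-12) + p(k-15) - ... (offsets j(3j∓1)/2, signs ++--, p(0)=1, p(<0)=0).
DP table for k = 0..187: p(0)=1, p(1)=1, p(2)=2, p(3)=3, p(4)=5, p(5)=7, p(6)=11, p(7)=15, p(8)=22, p(9)=30, p(10)=42, p(11)=56, p(12)=77, p(13)=101, p(14)=135, p(15)=176, p(16)=231, p(17)=297, p(18)=385, p(19)=490, p(20)=627, p(21)=792, p(22)=1002, p(23)=1255, p(24)=1575, p(25)=1958, p(26)=2436, p(27)=3010, p(28)=3718, p(29)=4565, p(30)=5604, p(31)=6842, p(32)=8349, p(33)=10143, p(34)=12310, p(35)=14883, p(36)=17977, p(37)=21637, p(38)=26015, p(39)=31185, p(40)=37338, p(41)=44583, p(42)=53174, p(43)=63261, p(44)=75175, p(45)=89134, p(46)=105558, p(47)=124754, p(48)=147273, p(49)=173525, p(50)=204226, p(51)=239943, p(52)=281589, p(53)=329931, p(54)=386155, p(55)=451276, p(56)=526823, p(57)=614154, p(58)=715220, p(59)=831820, p(60)=966467, p(61)=1121505, p(62)=1300156, p(63)=1505499, p(64)=1741630, p(65)=2012558, p(66)=2323520, p(67)=2679689, p(68)=3087735, p(69)=3554345, p(70)=4087968, p(71)=4697205, p(72)=5392783, p(73)=6185689, p(74)=7089500, p(75)=8118264, p(76)=9289091, p(77)=10619863, p(78)=12132164, p(79)=13848650, p(80)=15796476, p(81)=18004327, p(82)=20506255, p(83)=23338469, p(84)=26543660, p(85)=30167357, p(86)=34262962, p(87)=38887673, p(88)=44108109, p(89)=49995925, p(90)=56634173, p(91)=64112359, p(92)=72533807, p(93)=82010177, p(94)=92669720, p(95)=104651419, p(96)=118114304, p(97)=133230930, p(98)=150198136, p(99)=169229875, p(100)=190569292, p(101)=214481126, p(102)=241265379, p(103)=271248950, p(104)=304801365, p(105)=342325709, p(106)=384276336, p(107)=431149389, p(108)=483502844, p(109)=541946240, p(110)=607163746, p(111)=679903203, p(112)=761002156, p(113)=851376628, p(114)=952050665, p(115)=1064144451, p(116)=1188908248, p(117)=1327710076, p(118)=1482074143, p(119)=1653668665, p(120)=1844349560, p(121)=2056148051, p(122)=2291320912, p(123)=2552338241, p(124)=2841940500, p(125)=3163127352, p(126)=3519222692, p(127)=3913864295, p(128)=4351078600, p(129)=4835271870, p(130)=5371315400, p(131)=5964539504, p(132)=6620830889, p(133)=7346629512, p(134)=8149040695, p(135)=9035836076, p(136)=10015581680, p(137)=11097645016, p(138)=12292341831, p(139)=13610949895, p(140)=15065878135, p(141)=16670689208, p(142)=18440293320, p(143)=20390982757, p(144)=22540654445, p(145)=24908858009, p(146)=27517052599, p(147)=30388671978, p(148)=33549419497, p(149)=37027355200, p(150)=40853235313, p(151)=45060624582, p(152)=49686288421, p(153)=54770336324, p(154)=60356673280, p(155)=66493182097, p(156)=73232243759, p(157)=80630964769, p(158)=88751778802, p(159)=97662728555, p(160)=107438159466, p(161)=118159068427, p(162)=129913904637, p(163)=142798995930, p(164)=156919475295, p(165)=172389800255, p(166)=189334822579, p(167)=207890420102, p(168)=228204732751, p(169)=250438925115, p(170)=274768617130, p(171)=301384802048, p(172)=330495499613, p(173)=362326859895, p(174)=397125074750, p(175)=435157697830, p(176)=476715857290, p(177)=522115831195, p(178)=571701605655, p(179)=625846753120, p(180)=684957390936, p(181)=749474411781, p(182)=819876908323, p(183)=896684817527, p(184)=980462880430, p(185)=1071823774337, p(186)=1171432692373, p(187)=1280011042268.
Final step: p(188) = p(187) + p(186) - p(183) - p(181) + p(176) + p(173) - p(166) - p(162) + p(153) + p(148) - p(137) - p(131) + p(118) + p(111) - p(96) - p(88) + p(71) + p(62) - p(43) - p(33) + p(12) + p(1)
= 1280011042268 + 1171432692373 - 896684817527 - 749474411781 + 476715857290 + 362326859895 - 189334822579 - 129913904637 + 54770336324 + 33549419497 - 11097645016 - 5964539504 + 1482074143 + 679903203 - 118114304 - 44108109 + 4697205 + 1300156 - 63261 - 10143 + 77 + 1
= 1398341745571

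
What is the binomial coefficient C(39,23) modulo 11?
7

Using Lucas' theorem:
Write n=39 and k=23 in base 11:
n in base 11: [3, 6]
k in base 11: [2, 1]
C(39,23) mod 11 = ∏ C(n_i, k_i) mod 11
Digit binomials (mod 11): C(3,2) = 3; C(6,1) = 6
Product: 3 × 6 = 18 ≡ 7 (mod 11)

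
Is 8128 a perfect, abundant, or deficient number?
perfect

Proper divisors of 8128: sum = 1 + 2 + 4 + 8 + 16 + 32 + 64 + 127 + 254 + 508 + 1016 + 2032 + 4064 = 8128
Since 8128 = 8128, 8128 is perfect.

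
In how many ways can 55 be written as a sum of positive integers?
451276

p(n) counts ways to write n as a sum of positive integers (order ignored).
Euler's pentagonal recurrence: p(k) = p(k-1) + p(k-2) - p(k-5) - p(k-7) + p(k-12) + p(k-15) - ... (offsets j(3j∓1)/2, signs ++--, p(0)=1, p(<0)=0).
DP table for k = 0..54: p(0)=1, p(1)=1, p(2)=2, p(3)=3, p(4)=5, p(5)=7, p(6)=11, p(7)=15, p(8)=22, p(9)=30, p(10)=42, p(11)=56, p(12)=77, p(13)=101, p(14)=135, p(15)=176, p(16)=231, p(17)=297, p(18)=385, p(19)=490, p(20)=627, p(21)=792, p(22)=1002, p(23)=1255, p(24)=1575, p(25)=1958, p(26)=2436, p(27)=3010, p(28)=3718, p(29)=4565, p(30)=5604, p(31)=6842, p(32)=8349, p(33)=10143, p(34)=12310, p(35)=14883, p(36)=17977, p(37)=21637, p(38)=26015, p(39)=31185, p(40)=37338, p(41)=44583, p(42)=53174, p(43)=63261, p(44)=75175, p(45)=89134, p(46)=105558, p(47)=124754, p(48)=147273, p(49)=173525, p(50)=204226, p(51)=239943, p(52)=281589, p(53)=329931, p(54)=386155.
Final step: p(55) = p(54) + p(53) - p(50) - p(48) + p(43) + p(40) - p(33) - p(29) + p(20) + p(15) - p(4)
= 386155 + 329931 - 204226 - 147273 + 63261 + 37338 - 10143 - 4565 + 627 + 176 - 5
= 451276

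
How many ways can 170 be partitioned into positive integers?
274768617130

p(n) counts ways to write n as a sum of positive integers (order ignored).
Euler's pentagonal recurrence: p(k) = p(k-1) + p(k-2) - p(k-5) - p(k-7) + p(k-12) + p(k-15) - ... (offsets j(3j∓1)/2, signs ++--, p(0)=1, p(<0)=0).
DP table for k = 0..169: p(0)=1, p(1)=1, p(2)=2, p(3)=3, p(4)=5, p(5)=7, p(6)=11, p(7)=15, p(8)=22, p(9)=30, p(10)=42, p(11)=56, p(12)=77, p(13)=101, p(14)=135, p(15)=176, p(16)=231, p(17)=297, p(18)=385, p(19)=490, p(20)=627, p(21)=792, p(22)=1002, p(23)=1255, p(24)=1575, p(25)=1958, p(26)=2436, p(27)=3010, p(28)=3718, p(29)=4565, p(30)=5604, p(31)=6842, p(32)=8349, p(33)=10143, p(34)=12310, p(35)=14883, p(36)=17977, p(37)=21637, p(38)=26015, p(39)=31185, p(40)=37338, p(41)=44583, p(42)=53174, p(43)=63261, p(44)=75175, p(45)=89134, p(46)=105558, p(47)=124754, p(48)=147273, p(49)=173525, p(50)=204226, p(51)=239943, p(52)=281589, p(53)=329931, p(54)=386155, p(55)=451276, p(56)=526823, p(57)=614154, p(58)=715220, p(59)=831820, p(60)=966467, p(61)=1121505, p(62)=1300156, p(63)=1505499, p(64)=1741630, p(65)=2012558, p(66)=2323520, p(67)=2679689, p(68)=3087735, p(69)=3554345, p(70)=4087968, p(71)=4697205, p(72)=5392783, p(73)=6185689, p(74)=7089500, p(75)=8118264, p(76)=9289091, p(77)=10619863, p(78)=12132164, p(79)=13848650, p(80)=15796476, p(81)=18004327, p(82)=20506255, p(83)=23338469, p(84)=26543660, p(85)=30167357, p(86)=34262962, p(87)=38887673, p(88)=44108109, p(89)=49995925, p(90)=56634173, p(91)=64112359, p(92)=72533807, p(93)=82010177, p(94)=92669720, p(95)=104651419, p(96)=118114304, p(97)=133230930, p(98)=150198136, p(99)=169229875, p(100)=190569292, p(101)=214481126, p(102)=241265379, p(103)=271248950, p(104)=304801365, p(105)=342325709, p(106)=384276336, p(107)=431149389, p(108)=483502844, p(109)=541946240, p(110)=607163746, p(111)=679903203, p(112)=761002156, p(113)=851376628, p(114)=952050665, p(115)=1064144451, p(116)=1188908248, p(117)=1327710076, p(118)=1482074143, p(119)=1653668665, p(120)=1844349560, p(121)=2056148051, p(122)=2291320912, p(123)=2552338241, p(124)=2841940500, p(125)=3163127352, p(126)=3519222692, p(127)=3913864295, p(128)=4351078600, p(129)=4835271870, p(130)=5371315400, p(131)=5964539504, p(132)=6620830889, p(133)=7346629512, p(134)=8149040695, p(135)=9035836076, p(136)=10015581680, p(137)=11097645016, p(138)=12292341831, p(139)=13610949895, p(140)=15065878135, p(141)=16670689208, p(142)=18440293320, p(143)=20390982757, p(144)=22540654445, p(145)=24908858009, p(146)=27517052599, p(147)=30388671978, p(148)=33549419497, p(149)=37027355200, p(150)=40853235313, p(151)=45060624582, p(152)=49686288421, p(153)=54770336324, p(154)=60356673280, p(155)=66493182097, p(156)=73232243759, p(157)=80630964769, p(158)=88751778802, p(159)=97662728555, p(160)=107438159466, p(161)=118159068427, p(162)=129913904637, p(163)=142798995930, p(164)=156919475295, p(165)=172389800255, p(166)=189334822579, p(167)=207890420102, p(168)=228204732751, p(169)=250438925115.
Final step: p(170) = p(169) + p(168) - p(165) - p(163) + p(158) + p(155) - p(148) - p(144) + p(135) + p(130) - p(119) - p(113) + p(100) + p(93) - p(78) - p(70) + p(53) + p(44) - p(25) - p(15)
= 250438925115 + 228204732751 - 172389800255 - 142798995930 + 88751778802 + 66493182097 - 33549419497 - 22540654445 + 9035836076 + 5371315400 - 1653668665 - 851376628 + 190569292 + 82010177 - 12132164 - 4087968 + 329931 + 75175 - 1958 - 176
= 274768617130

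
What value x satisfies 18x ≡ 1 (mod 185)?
72

gcd(18, 185) = 1, so the inverse exists.
Extended Euclidean algorithm on (185, 18):
185 = 10 × 18 + 5  ⟹  5 = (1)·185 + (-10)·18
18 = 3 × 5 + 3  ⟹  3 = (-3)·185 + (31)·18
5 = 1 × 3 + 2  ⟹  2 = (4)·185 + (-41)·18
3 = 1 × 2 + 1  ⟹  1 = (-7)·185 + (72)·18
So (72)·18 ≡ 1 (mod 185), i.e. 18^(-1) ≡ 72 (mod 185).
Check: 18 × 72 = 1296 ≡ 1 (mod 185)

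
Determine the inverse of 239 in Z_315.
29

gcd(239, 315) = 1, so the inverse exists.
Extended Euclidean algorithm on (315, 239):
315 = 1 × 239 + 76  ⟹  76 = (1)·315 + (-1)·239
239 = 3 × 76 + 11  ⟹  11 = (-3)·315 + (4)·239
76 = 6 × 11 + 10  ⟹  10 = (19)·315 + (-25)·239
11 = 1 × 10 + 1  ⟹  1 = (-22)·315 + (29)·239
So (29)·239 ≡ 1 (mod 315), i.e. 239^(-1) ≡ 29 (mod 315).
Check: 239 × 29 = 6931 ≡ 1 (mod 315)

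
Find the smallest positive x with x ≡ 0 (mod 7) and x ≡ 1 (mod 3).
7

Using Chinese Remainder Theorem:
M = 7 × 3 = 21
M1 = 3, M2 = 7
y1 = 3^(-1) mod 7 = 5
y2 = 7^(-1) mod 3 = 1
x = (0×3×5 + 1×7×1) mod 21 = 7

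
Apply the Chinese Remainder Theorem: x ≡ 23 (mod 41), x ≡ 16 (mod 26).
146

Using Chinese Remainder Theorem:
M = 41 × 26 = 1066
M1 = 26, M2 = 41
y1 = 26^(-1) mod 41 = 30
y2 = 41^(-1) mod 26 = 7
x = (23×26×30 + 16×41×7) mod 1066 = 146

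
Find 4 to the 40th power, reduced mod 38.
28

Repeated squaring. Binary of 40 = 101000.
4^1 ≡ 4 (mod 38); 4^2 ≡ 16 (mod 38); 4^4 ≡ 28 (mod 38); 4^8 ≡ 24 (mod 38); 4^16 ≡ 6 (mod 38); 4^32 ≡ 36 (mod 38)
4^40 = 4^8 × 4^32 ≡ 28 (mod 38)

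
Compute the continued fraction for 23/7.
[3; 3, 2]

Euclidean algorithm steps:
23 = 3 × 7 + 2
7 = 3 × 2 + 1
2 = 2 × 1 + 0
Continued fraction: [3; 3, 2]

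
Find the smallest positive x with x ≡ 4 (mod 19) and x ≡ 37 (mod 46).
175

Using Chinese Remainder Theorem:
M = 19 × 46 = 874
M1 = 46, M2 = 19
y1 = 46^(-1) mod 19 = 12
y2 = 19^(-1) mod 46 = 17
x = (4×46×12 + 37×19×17) mod 874 = 175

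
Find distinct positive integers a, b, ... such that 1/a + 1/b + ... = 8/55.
1/7 + 1/385

Greedy algorithm:
8/55: ceiling(55/8) = 7, use 1/7
1/385: ceiling(385/1) = 385, use 1/385
Result: 8/55 = 1/7 + 1/385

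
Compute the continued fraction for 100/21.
[4; 1, 3, 5]

Euclidean algorithm steps:
100 = 4 × 21 + 16
21 = 1 × 16 + 5
16 = 3 × 5 + 1
5 = 5 × 1 + 0
Continued fraction: [4; 1, 3, 5]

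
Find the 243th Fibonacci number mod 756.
506

Matrix identity: Q^n = [[F_(n+1), F_n], [F_n, F_(n-1)]] with Q = [[1,1],[1,0]].
n = 243 = 11110011₂. Square-and-multiply, entries mod 756:
Q^1 = [[1,1],[1,0]]
Q^3 = (Q^1)²·Q = [[3,2],[2,1]]
Q^7 = (Q^3)²·Q = [[21,13],[13,8]]
Q^15 = (Q^7)²·Q = [[231,610],[610,377]]
Q^30 = (Q^15)² = [[589,440],[440,149]]
Q^60 = (Q^30)² = [[737,396],[396,341]]
Q^121 = (Q^60)²·Q = [[433,685],[685,504]]
Q^243 = (Q^121)²·Q = [[507,506],[506,1]]
F_243 mod 756 = Q^243[0][1] = 506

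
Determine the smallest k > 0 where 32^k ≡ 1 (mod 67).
66

67 is prime, so ord(32) divides φ(67) = 66.
Divisors of 66: 1, 2, 3, 6, 11, 22, 33, 66.
Repeated squaring: 32^1 ≡ 32, 32^2 ≡ 19, 32^4 ≡ 26, 32^8 ≡ 6, 32^16 ≡ 36, 32^32 ≡ 23, 32^64 ≡ 60 (mod 67).
Test 32^d mod 67 for each divisor d in increasing order:
32^1 ≡ 32
32^2 ≡ 19
32^3 = 32^2·32^1 ≡ 5
32^6 = 32^4·32^2 ≡ 25
32^11 = 32^8·32^2·32^1 ≡ 30
32^22 = 32^16·32^4·32^2 ≡ 29
32^33 = 32^32·32^1 ≡ 66
32^66 = 32^64·32^2 ≡ 1  ← first divisor giving 1
The order is 66.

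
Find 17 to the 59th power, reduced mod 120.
113

Repeated squaring. Binary of 59 = 111011.
17^1 ≡ 17 (mod 120); 17^2 ≡ 49 (mod 120); 17^4 ≡ 1 (mod 120); 17^8 ≡ 1 (mod 120); 17^16 ≡ 1 (mod 120); 17^32 ≡ 1 (mod 120)
17^59 = 17^1 × 17^2 × 17^8 × 17^16 × 17^32 ≡ 113 (mod 120)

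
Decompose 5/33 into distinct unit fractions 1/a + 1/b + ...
1/7 + 1/116 + 1/26796

Greedy algorithm:
5/33: ceiling(33/5) = 7, use 1/7
2/231: ceiling(231/2) = 116, use 1/116
1/26796: ceiling(26796/1) = 26796, use 1/26796
Result: 5/33 = 1/7 + 1/116 + 1/26796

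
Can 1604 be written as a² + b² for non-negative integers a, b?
2² + 40² (a=2, b=40)

Factorization: 1604 = 2^2 × 401
By Fermat: n is sum of two squares iff every prime p ≡ 3 (mod 4) appears to even power.
All primes ≡ 3 (mod 4) appear to even power.
Search a = 0, 1, 2, … for 1604 - a² a perfect square: first hit at a = 2: 1604 - 4 = 1600 = 40².
1604 = 2² + 40² = 4 + 1600 ✓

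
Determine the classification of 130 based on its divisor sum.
deficient

Proper divisors of 130: sum = 1 + 2 + 5 + 10 + 13 + 26 + 65 = 122
Since 122 < 130, 130 is deficient.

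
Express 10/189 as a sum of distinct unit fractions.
1/19 + 1/3591

Greedy algorithm:
10/189: ceiling(189/10) = 19, use 1/19
1/3591: ceiling(3591/1) = 3591, use 1/3591
Result: 10/189 = 1/19 + 1/3591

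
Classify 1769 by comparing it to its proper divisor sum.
deficient

Proper divisors of 1769: sum = 1 + 29 + 61 = 91
Since 91 < 1769, 1769 is deficient.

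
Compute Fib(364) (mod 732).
3

Matrix identity: Q^n = [[F_(n+1), F_n], [F_n, F_(n-1)]] with Q = [[1,1],[1,0]].
n = 364 = 101101100₂. Square-and-multiply, entries mod 732:
Q^1 = [[1,1],[1,0]]
Q^2 = (Q^1)² = [[2,1],[1,1]]
Q^5 = (Q^2)²·Q = [[8,5],[5,3]]
Q^11 = (Q^5)²·Q = [[144,89],[89,55]]
Q^22 = (Q^11)² = [[109,143],[143,698]]
Q^45 = (Q^22)²·Q = [[599,122],[122,477]]
Q^91 = (Q^45)²·Q = [[609,365],[365,244]]
Q^182 = (Q^91)² = [[490,245],[245,245]]
Q^364 = (Q^182)² = [[5,3],[3,2]]
F_364 mod 732 = Q^364[0][1] = 3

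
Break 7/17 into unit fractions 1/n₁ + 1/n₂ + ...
1/3 + 1/13 + 1/663

Greedy algorithm:
7/17: ceiling(17/7) = 3, use 1/3
4/51: ceiling(51/4) = 13, use 1/13
1/663: ceiling(663/1) = 663, use 1/663
Result: 7/17 = 1/3 + 1/13 + 1/663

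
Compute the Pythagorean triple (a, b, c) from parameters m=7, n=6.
(13, 84, 85)

Euclid's formula: a = m² - n², b = 2mn, c = m² + n²
m = 7, n = 6
a = 7² - 6² = 49 - 36 = 13
b = 2 × 7 × 6 = 84
c = 7² + 6² = 49 + 36 = 85
Verification: 13² + 84² = 169 + 7056 = 7225 = 85² ✓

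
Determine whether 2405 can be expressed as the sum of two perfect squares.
2² + 49² (a=2, b=49)

Factorization: 2405 = 5 × 13 × 37
By Fermat: n is sum of two squares iff every prime p ≡ 3 (mod 4) appears to even power.
All primes ≡ 3 (mod 4) appear to even power.
Search a = 0, 1, 2, … for 2405 - a² a perfect square: first hit at a = 2: 2405 - 4 = 2401 = 49².
2405 = 2² + 49² = 4 + 2401 ✓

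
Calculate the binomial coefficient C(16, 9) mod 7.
2

Using Lucas' theorem:
Write n=16 and k=9 in base 7:
n in base 7: [2, 2]
k in base 7: [1, 2]
C(16,9) mod 7 = ∏ C(n_i, k_i) mod 7
Digit binomials (mod 7): C(2,1) = 2; C(2,2) = 1
Product: 2 × 1 = 2 ≡ 2 (mod 7)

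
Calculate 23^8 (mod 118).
75

Repeated squaring. Binary of 8 = 1000.
23^1 ≡ 23 (mod 118); 23^2 ≡ 57 (mod 118); 23^4 ≡ 63 (mod 118); 23^8 ≡ 75 (mod 118)
23^8 = 23^8 ≡ 75 (mod 118)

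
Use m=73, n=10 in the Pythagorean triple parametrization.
(5229, 1460, 5429)

Euclid's formula: a = m² - n², b = 2mn, c = m² + n²
m = 73, n = 10
a = 73² - 10² = 5329 - 100 = 5229
b = 2 × 73 × 10 = 1460
c = 73² + 10² = 5329 + 100 = 5429
Verification: 5229² + 1460² = 27342441 + 2131600 = 29474041 = 5429² ✓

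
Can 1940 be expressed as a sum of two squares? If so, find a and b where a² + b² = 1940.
2² + 44² (a=2, b=44)

Factorization: 1940 = 2^2 × 5 × 97
By Fermat: n is sum of two squares iff every prime p ≡ 3 (mod 4) appears to even power.
All primes ≡ 3 (mod 4) appear to even power.
Search a = 0, 1, 2, … for 1940 - a² a perfect square: first hit at a = 2: 1940 - 4 = 1936 = 44².
1940 = 2² + 44² = 4 + 1936 ✓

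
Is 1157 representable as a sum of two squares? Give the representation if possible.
1² + 34² (a=1, b=34)

Factorization: 1157 = 13 × 89
By Fermat: n is sum of two squares iff every prime p ≡ 3 (mod 4) appears to even power.
All primes ≡ 3 (mod 4) appear to even power.
Search a = 0, 1, 2, … for 1157 - a² a perfect square: first hit at a = 1: 1157 - 1 = 1156 = 34².
1157 = 1² + 34² = 1 + 1156 ✓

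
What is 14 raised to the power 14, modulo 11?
4

Repeated squaring. Binary of 14 = 1110.
14^1 ≡ 3 (mod 11); 14^2 ≡ 9 (mod 11); 14^4 ≡ 4 (mod 11); 14^8 ≡ 5 (mod 11)
14^14 = 14^2 × 14^4 × 14^8 ≡ 4 (mod 11)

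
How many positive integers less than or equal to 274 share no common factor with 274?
136

274 = 2 × 137
φ(n) = n × ∏(1 - 1/p) for each prime p dividing n
φ(274) = 274 × (1 - 1/2) × (1 - 1/137) = 136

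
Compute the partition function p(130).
5371315400

p(n) counts ways to write n as a sum of positive integers (order ignored).
Euler's pentagonal recurrence: p(k) = p(k-1) + p(k-2) - p(k-5) - p(k-7) + p(k-12) + p(k-15) - ... (offsets j(3j∓1)/2, signs ++--, p(0)=1, p(<0)=0).
DP table for k = 0..129: p(0)=1, p(1)=1, p(2)=2, p(3)=3, p(4)=5, p(5)=7, p(6)=11, p(7)=15, p(8)=22, p(9)=30, p(10)=42, p(11)=56, p(12)=77, p(13)=101, p(14)=135, p(15)=176, p(16)=231, p(17)=297, p(18)=385, p(19)=490, p(20)=627, p(21)=792, p(22)=1002, p(23)=1255, p(24)=1575, p(25)=1958, p(26)=2436, p(27)=3010, p(28)=3718, p(29)=4565, p(30)=5604, p(31)=6842, p(32)=8349, p(33)=10143, p(34)=12310, p(35)=14883, p(36)=17977, p(37)=21637, p(38)=26015, p(39)=31185, p(40)=37338, p(41)=44583, p(42)=53174, p(43)=63261, p(44)=75175, p(45)=89134, p(46)=105558, p(47)=124754, p(48)=147273, p(49)=173525, p(50)=204226, p(51)=239943, p(52)=281589, p(53)=329931, p(54)=386155, p(55)=451276, p(56)=526823, p(57)=614154, p(58)=715220, p(59)=831820, p(60)=966467, p(61)=1121505, p(62)=1300156, p(63)=1505499, p(64)=1741630, p(65)=2012558, p(66)=2323520, p(67)=2679689, p(68)=3087735, p(69)=3554345, p(70)=4087968, p(71)=4697205, p(72)=5392783, p(73)=6185689, p(74)=7089500, p(75)=8118264, p(76)=9289091, p(77)=10619863, p(78)=12132164, p(79)=13848650, p(80)=15796476, p(81)=18004327, p(82)=20506255, p(83)=23338469, p(84)=26543660, p(85)=30167357, p(86)=34262962, p(87)=38887673, p(88)=44108109, p(89)=49995925, p(90)=56634173, p(91)=64112359, p(92)=72533807, p(93)=82010177, p(94)=92669720, p(95)=104651419, p(96)=118114304, p(97)=133230930, p(98)=150198136, p(99)=169229875, p(100)=190569292, p(101)=214481126, p(102)=241265379, p(103)=271248950, p(104)=304801365, p(105)=342325709, p(106)=384276336, p(107)=431149389, p(108)=483502844, p(109)=541946240, p(110)=607163746, p(111)=679903203, p(112)=761002156, p(113)=851376628, p(114)=952050665, p(115)=1064144451, p(116)=1188908248, p(117)=1327710076, p(118)=1482074143, p(119)=1653668665, p(120)=1844349560, p(121)=2056148051, p(122)=2291320912, p(123)=2552338241, p(124)=2841940500, p(125)=3163127352, p(126)=3519222692, p(127)=3913864295, p(128)=4351078600, p(129)=4835271870.
Final step: p(130) = p(129) + p(128) - p(125) - p(123) + p(118) + p(115) - p(108) - p(104) + p(95) + p(90) - p(79) - p(73) + p(60) + p(53) - p(38) - p(30) + p(13) + p(4)
= 4835271870 + 4351078600 - 3163127352 - 2552338241 + 1482074143 + 1064144451 - 483502844 - 304801365 + 104651419 + 56634173 - 13848650 - 6185689 + 966467 + 329931 - 26015 - 5604 + 101 + 5
= 5371315400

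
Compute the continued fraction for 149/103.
[1; 2, 4, 5, 2]

Euclidean algorithm steps:
149 = 1 × 103 + 46
103 = 2 × 46 + 11
46 = 4 × 11 + 2
11 = 5 × 2 + 1
2 = 2 × 1 + 0
Continued fraction: [1; 2, 4, 5, 2]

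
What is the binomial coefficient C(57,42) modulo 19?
0

Using Lucas' theorem:
Write n=57 and k=42 in base 19:
n in base 19: [3, 0]
k in base 19: [2, 4]
C(57,42) mod 19 = ∏ C(n_i, k_i) mod 19
Digit binomials (mod 19): C(3,2) = 3; C(0,4) = 0 (k_i > n_i)
Product: 3 × 0 = 0 ≡ 0 (mod 19)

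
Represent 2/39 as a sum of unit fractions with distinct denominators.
1/20 + 1/780

Greedy algorithm:
2/39: ceiling(39/2) = 20, use 1/20
1/780: ceiling(780/1) = 780, use 1/780
Result: 2/39 = 1/20 + 1/780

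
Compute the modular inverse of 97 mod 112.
97

gcd(97, 112) = 1, so the inverse exists.
Extended Euclidean algorithm on (112, 97):
112 = 1 × 97 + 15  ⟹  15 = (1)·112 + (-1)·97
97 = 6 × 15 + 7  ⟹  7 = (-6)·112 + (7)·97
15 = 2 × 7 + 1  ⟹  1 = (13)·112 + (-15)·97
So (-15)·97 ≡ 1 (mod 112), i.e. 97^(-1) ≡ -15 ≡ 97 (mod 112).
Check: 97 × 97 = 9409 ≡ 1 (mod 112)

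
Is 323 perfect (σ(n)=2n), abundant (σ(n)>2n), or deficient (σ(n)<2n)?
deficient

Proper divisors of 323: sum = 1 + 17 + 19 = 37
Since 37 < 323, 323 is deficient.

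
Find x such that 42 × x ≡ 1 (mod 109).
13

gcd(42, 109) = 1, so the inverse exists.
Extended Euclidean algorithm on (109, 42):
109 = 2 × 42 + 25  ⟹  25 = (1)·109 + (-2)·42
42 = 1 × 25 + 17  ⟹  17 = (-1)·109 + (3)·42
25 = 1 × 17 + 8  ⟹  8 = (2)·109 + (-5)·42
17 = 2 × 8 + 1  ⟹  1 = (-5)·109 + (13)·42
So (13)·42 ≡ 1 (mod 109), i.e. 42^(-1) ≡ 13 (mod 109).
Check: 42 × 13 = 546 ≡ 1 (mod 109)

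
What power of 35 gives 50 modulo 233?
46

Baby-step giant-step with step n = ⌈√233⌉ = 16.
Baby steps 35^j mod 233 (j:value) for j=0..15: 0:1, 1:35, 2:60, 3:3, 4:105, 5:180, 6:9, 7:82, 8:74, 9:27, 10:13, 11:222, 12:81, 13:39, 14:200, 15:10.
Giant-step multiplier: 35^(-16) ≡ 35^(232-16) = 35^216 ≡ 2 (mod 233).
Giant steps γ_i = 50·2^i mod 233: γ_0=50, γ_1=100, γ_2=200 (in table at j=14).
x = i·n + j = 2·16 + 14 = 46.
Check: 35^46 ≡ 50 (mod 233).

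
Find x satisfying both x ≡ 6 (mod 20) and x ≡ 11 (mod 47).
246

Using Chinese Remainder Theorem:
M = 20 × 47 = 940
M1 = 47, M2 = 20
y1 = 47^(-1) mod 20 = 3
y2 = 20^(-1) mod 47 = 40
x = (6×47×3 + 11×20×40) mod 940 = 246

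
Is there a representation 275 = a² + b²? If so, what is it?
Not possible

Factorization: 275 = 5^2 × 11
By Fermat: n is sum of two squares iff every prime p ≡ 3 (mod 4) appears to even power.
Prime(s) ≡ 3 (mod 4) with odd exponent: [(11, 1)]
Therefore 275 cannot be expressed as a² + b².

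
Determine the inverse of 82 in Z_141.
43

gcd(82, 141) = 1, so the inverse exists.
Extended Euclidean algorithm on (141, 82):
141 = 1 × 82 + 59  ⟹  59 = (1)·141 + (-1)·82
82 = 1 × 59 + 23  ⟹  23 = (-1)·141 + (2)·82
59 = 2 × 23 + 13  ⟹  13 = (3)·141 + (-5)·82
23 = 1 × 13 + 10  ⟹  10 = (-4)·141 + (7)·82
13 = 1 × 10 + 3  ⟹  3 = (7)·141 + (-12)·82
10 = 3 × 3 + 1  ⟹  1 = (-25)·141 + (43)·82
So (43)·82 ≡ 1 (mod 141), i.e. 82^(-1) ≡ 43 (mod 141).
Check: 82 × 43 = 3526 ≡ 1 (mod 141)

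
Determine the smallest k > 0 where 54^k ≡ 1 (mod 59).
58

59 is prime, so ord(54) divides φ(59) = 58.
Divisors of 58: 1, 2, 29, 58.
Repeated squaring: 54^1 ≡ 54, 54^2 ≡ 25, 54^4 ≡ 35, 54^8 ≡ 45, 54^16 ≡ 19, 54^32 ≡ 7 (mod 59).
Test 54^d mod 59 for each divisor d in increasing order:
54^1 ≡ 54
54^2 ≡ 25
54^29 = 54^16·54^8·54^4·54^1 ≡ 58
54^58 = 54^32·54^16·54^8·54^2 ≡ 1  ← first divisor giving 1
The order is 58.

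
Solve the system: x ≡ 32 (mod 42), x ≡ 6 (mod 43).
1124

Using Chinese Remainder Theorem:
M = 42 × 43 = 1806
M1 = 43, M2 = 42
y1 = 43^(-1) mod 42 = 1
y2 = 42^(-1) mod 43 = 42
x = (32×43×1 + 6×42×42) mod 1806 = 1124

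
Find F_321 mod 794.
350

Matrix identity: Q^n = [[F_(n+1), F_n], [F_n, F_(n-1)]] with Q = [[1,1],[1,0]].
n = 321 = 101000001₂. Square-and-multiply, entries mod 794:
Q^1 = [[1,1],[1,0]]
Q^2 = (Q^1)² = [[2,1],[1,1]]
Q^5 = (Q^2)²·Q = [[8,5],[5,3]]
Q^10 = (Q^5)² = [[89,55],[55,34]]
Q^20 = (Q^10)² = [[624,413],[413,211]]
Q^40 = (Q^20)² = [[175,259],[259,710]]
Q^80 = (Q^40)² = [[44,543],[543,295]]
Q^160 = (Q^80)² = [[623,663],[663,754]]
Q^321 = (Q^160)²·Q = [[201,350],[350,645]]
F_321 mod 794 = Q^321[0][1] = 350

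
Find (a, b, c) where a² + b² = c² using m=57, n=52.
(545, 5928, 5953)

Euclid's formula: a = m² - n², b = 2mn, c = m² + n²
m = 57, n = 52
a = 57² - 52² = 3249 - 2704 = 545
b = 2 × 57 × 52 = 5928
c = 57² + 52² = 3249 + 2704 = 5953
Verification: 545² + 5928² = 297025 + 35141184 = 35438209 = 5953² ✓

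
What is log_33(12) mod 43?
37

Baby-step giant-step with step n = ⌈√43⌉ = 7.
Baby steps 33^j mod 43 (j:value) for j=0..6: 0:1, 1:33, 2:14, 3:32, 4:24, 5:18, 6:35.
Giant-step multiplier: 33^(-7) ≡ 33^(42-7) = 33^35 ≡ 7 (mod 43).
Giant steps γ_i = 12·7^i mod 43: γ_0=12, γ_1=41, γ_2=29, γ_3=31, γ_4=2, γ_5=14 (in table at j=2).
x = i·n + j = 5·7 + 2 = 37.
Check: 33^37 ≡ 12 (mod 43).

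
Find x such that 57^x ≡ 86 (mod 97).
74

Baby-step giant-step with step n = ⌈√97⌉ = 10.
Baby steps 57^j mod 97 (j:value) for j=0..9: 0:1, 1:57, 2:48, 3:20, 4:73, 5:87, 6:12, 7:5, 8:91, 9:46.
Giant-step multiplier: 57^(-10) ≡ 57^(96-10) = 57^86 ≡ 65 (mod 97).
Giant steps γ_i = 86·65^i mod 97: γ_0=86, γ_1=61, γ_2=85, γ_3=93, γ_4=31, γ_5=75, γ_6=25, γ_7=73 (in table at j=4).
x = i·n + j = 7·10 + 4 = 74.
Check: 57^74 ≡ 86 (mod 97).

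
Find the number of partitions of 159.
97662728555

p(n) counts ways to write n as a sum of positive integers (order ignored).
Euler's pentagonal recurrence: p(k) = p(k-1) + p(k-2) - p(k-5) - p(k-7) + p(k-12) + p(k-15) - ... (offsets j(3j∓1)/2, signs ++--, p(0)=1, p(<0)=0).
DP table for k = 0..158: p(0)=1, p(1)=1, p(2)=2, p(3)=3, p(4)=5, p(5)=7, p(6)=11, p(7)=15, p(8)=22, p(9)=30, p(10)=42, p(11)=56, p(12)=77, p(13)=101, p(14)=135, p(15)=176, p(16)=231, p(17)=297, p(18)=385, p(19)=490, p(20)=627, p(21)=792, p(22)=1002, p(23)=1255, p(24)=1575, p(25)=1958, p(26)=2436, p(27)=3010, p(28)=3718, p(29)=4565, p(30)=5604, p(31)=6842, p(32)=8349, p(33)=10143, p(34)=12310, p(35)=14883, p(36)=17977, p(37)=21637, p(38)=26015, p(39)=31185, p(40)=37338, p(41)=44583, p(42)=53174, p(43)=63261, p(44)=75175, p(45)=89134, p(46)=105558, p(47)=124754, p(48)=147273, p(49)=173525, p(50)=204226, p(51)=239943, p(52)=281589, p(53)=329931, p(54)=386155, p(55)=451276, p(56)=526823, p(57)=614154, p(58)=715220, p(59)=831820, p(60)=966467, p(61)=1121505, p(62)=1300156, p(63)=1505499, p(64)=1741630, p(65)=2012558, p(66)=2323520, p(67)=2679689, p(68)=3087735, p(69)=3554345, p(70)=4087968, p(71)=4697205, p(72)=5392783, p(73)=6185689, p(74)=7089500, p(75)=8118264, p(76)=9289091, p(77)=10619863, p(78)=12132164, p(79)=13848650, p(80)=15796476, p(81)=18004327, p(82)=20506255, p(83)=23338469, p(84)=26543660, p(85)=30167357, p(86)=34262962, p(87)=38887673, p(88)=44108109, p(89)=49995925, p(90)=56634173, p(91)=64112359, p(92)=72533807, p(93)=82010177, p(94)=92669720, p(95)=104651419, p(96)=118114304, p(97)=133230930, p(98)=150198136, p(99)=169229875, p(100)=190569292, p(101)=214481126, p(102)=241265379, p(103)=271248950, p(104)=304801365, p(105)=342325709, p(106)=384276336, p(107)=431149389, p(108)=483502844, p(109)=541946240, p(110)=607163746, p(111)=679903203, p(112)=761002156, p(113)=851376628, p(114)=952050665, p(115)=1064144451, p(116)=1188908248, p(117)=1327710076, p(118)=1482074143, p(119)=1653668665, p(120)=1844349560, p(121)=2056148051, p(122)=2291320912, p(123)=2552338241, p(124)=2841940500, p(125)=3163127352, p(126)=3519222692, p(127)=3913864295, p(128)=4351078600, p(129)=4835271870, p(130)=5371315400, p(131)=5964539504, p(132)=6620830889, p(133)=7346629512, p(134)=8149040695, p(135)=9035836076, p(136)=10015581680, p(137)=11097645016, p(138)=12292341831, p(139)=13610949895, p(140)=15065878135, p(141)=16670689208, p(142)=18440293320, p(143)=20390982757, p(144)=22540654445, p(145)=24908858009, p(146)=27517052599, p(147)=30388671978, p(148)=33549419497, p(149)=37027355200, p(150)=40853235313, p(151)=45060624582, p(152)=49686288421, p(153)=54770336324, p(154)=60356673280, p(155)=66493182097, p(156)=73232243759, p(157)=80630964769, p(158)=88751778802.
Final step: p(159) = p(158) + p(157) - p(154) - p(152) + p(147) + p(144) - p(137) - p(133) + p(124) + p(119) - p(108) - p(102) + p(89) + p(82) - p(67) - p(59) + p(42) + p(33) - p(14) - p(4)
= 88751778802 + 80630964769 - 60356673280 - 49686288421 + 30388671978 + 22540654445 - 11097645016 - 7346629512 + 2841940500 + 1653668665 - 483502844 - 241265379 + 49995925 + 20506255 - 2679689 - 831820 + 53174 + 10143 - 135 - 5
= 97662728555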